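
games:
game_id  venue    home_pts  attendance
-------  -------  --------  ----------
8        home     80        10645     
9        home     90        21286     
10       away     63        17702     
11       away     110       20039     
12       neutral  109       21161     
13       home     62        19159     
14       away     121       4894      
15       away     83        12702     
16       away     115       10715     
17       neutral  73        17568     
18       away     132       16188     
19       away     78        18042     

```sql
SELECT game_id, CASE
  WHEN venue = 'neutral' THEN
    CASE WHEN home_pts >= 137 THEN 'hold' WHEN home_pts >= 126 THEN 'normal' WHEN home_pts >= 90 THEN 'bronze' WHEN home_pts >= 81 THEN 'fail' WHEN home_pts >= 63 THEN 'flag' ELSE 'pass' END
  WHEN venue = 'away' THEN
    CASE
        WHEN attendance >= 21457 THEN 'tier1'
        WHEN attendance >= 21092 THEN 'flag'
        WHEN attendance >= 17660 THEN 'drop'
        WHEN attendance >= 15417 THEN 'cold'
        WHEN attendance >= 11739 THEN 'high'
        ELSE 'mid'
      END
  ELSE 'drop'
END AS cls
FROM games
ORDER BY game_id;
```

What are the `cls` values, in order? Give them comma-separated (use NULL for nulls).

drop, drop, drop, drop, bronze, drop, mid, high, mid, flag, cold, drop

game_id=8: venue='home' → outer ELSE → drop
game_id=9: venue='home' → outer ELSE → drop
game_id=10: venue='away' → inner[attendance >= 17660] → drop
game_id=11: venue='away' → inner[attendance >= 17660] → drop
game_id=12: venue='neutral' → inner[home_pts >= 90] → bronze
game_id=13: venue='home' → outer ELSE → drop
game_id=14: venue='away' → inner[ELSE] → mid
game_id=15: venue='away' → inner[attendance >= 11739] → high
game_id=16: venue='away' → inner[ELSE] → mid
game_id=17: venue='neutral' → inner[home_pts >= 63] → flag
game_id=18: venue='away' → inner[attendance >= 15417] → cold
game_id=19: venue='away' → inner[attendance >= 17660] → drop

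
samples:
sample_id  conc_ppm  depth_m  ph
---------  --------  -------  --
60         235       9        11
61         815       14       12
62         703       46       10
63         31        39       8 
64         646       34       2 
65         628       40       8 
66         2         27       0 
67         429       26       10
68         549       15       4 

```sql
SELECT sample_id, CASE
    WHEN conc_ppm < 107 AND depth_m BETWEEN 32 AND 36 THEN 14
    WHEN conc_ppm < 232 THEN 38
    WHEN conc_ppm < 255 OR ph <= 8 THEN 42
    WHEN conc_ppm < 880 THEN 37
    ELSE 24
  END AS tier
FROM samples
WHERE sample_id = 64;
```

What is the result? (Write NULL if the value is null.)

sample_id = 64: conc_ppm=646, depth_m=34, ph=2.
conc_ppm < 107 AND depth_m BETWEEN 32 AND 36 → false
conc_ppm < 232 → false
conc_ppm < 255 OR ph <= 8 → true → 42

42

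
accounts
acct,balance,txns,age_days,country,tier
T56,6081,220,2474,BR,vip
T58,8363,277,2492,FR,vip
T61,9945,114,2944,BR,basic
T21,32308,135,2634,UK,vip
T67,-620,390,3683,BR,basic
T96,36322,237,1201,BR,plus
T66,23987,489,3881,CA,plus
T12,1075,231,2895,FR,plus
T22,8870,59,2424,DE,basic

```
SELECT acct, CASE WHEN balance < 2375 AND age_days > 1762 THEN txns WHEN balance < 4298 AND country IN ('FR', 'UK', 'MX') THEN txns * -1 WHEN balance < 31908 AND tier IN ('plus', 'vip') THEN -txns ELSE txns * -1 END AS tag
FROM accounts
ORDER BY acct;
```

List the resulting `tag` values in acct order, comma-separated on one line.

acct=T12: balance < 2375 AND age_days > 1762 → 231
acct=T21: ELSE → -135
acct=T22: ELSE → -59
acct=T56: balance < 31908 AND tier IN ('plus', 'vip') → -220
acct=T58: balance < 31908 AND tier IN ('plus', 'vip') → -277
acct=T61: ELSE → -114
acct=T66: balance < 31908 AND tier IN ('plus', 'vip') → -489
acct=T67: balance < 2375 AND age_days > 1762 → 390
acct=T96: ELSE → -237

231, -135, -59, -220, -277, -114, -489, 390, -237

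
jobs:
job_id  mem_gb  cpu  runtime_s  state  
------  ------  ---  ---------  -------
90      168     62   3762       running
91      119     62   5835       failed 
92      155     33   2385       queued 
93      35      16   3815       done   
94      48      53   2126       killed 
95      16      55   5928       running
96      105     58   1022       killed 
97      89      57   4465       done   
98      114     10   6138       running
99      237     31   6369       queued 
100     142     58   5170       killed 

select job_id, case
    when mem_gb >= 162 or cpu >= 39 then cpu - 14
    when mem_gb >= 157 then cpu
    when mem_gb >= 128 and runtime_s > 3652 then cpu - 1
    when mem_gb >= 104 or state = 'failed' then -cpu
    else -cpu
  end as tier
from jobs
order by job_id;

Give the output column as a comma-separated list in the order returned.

48, 48, -33, -16, 39, 41, 44, 43, -10, 17, 44

job_id=90: mem_gb >= 162 or cpu >= 39 → 48
job_id=91: mem_gb >= 162 or cpu >= 39 → 48
job_id=92: mem_gb >= 104 or state = 'failed' → -33
job_id=93: ELSE → -16
job_id=94: mem_gb >= 162 or cpu >= 39 → 39
job_id=95: mem_gb >= 162 or cpu >= 39 → 41
job_id=96: mem_gb >= 162 or cpu >= 39 → 44
job_id=97: mem_gb >= 162 or cpu >= 39 → 43
job_id=98: mem_gb >= 104 or state = 'failed' → -10
job_id=99: mem_gb >= 162 or cpu >= 39 → 17
job_id=100: mem_gb >= 162 or cpu >= 39 → 44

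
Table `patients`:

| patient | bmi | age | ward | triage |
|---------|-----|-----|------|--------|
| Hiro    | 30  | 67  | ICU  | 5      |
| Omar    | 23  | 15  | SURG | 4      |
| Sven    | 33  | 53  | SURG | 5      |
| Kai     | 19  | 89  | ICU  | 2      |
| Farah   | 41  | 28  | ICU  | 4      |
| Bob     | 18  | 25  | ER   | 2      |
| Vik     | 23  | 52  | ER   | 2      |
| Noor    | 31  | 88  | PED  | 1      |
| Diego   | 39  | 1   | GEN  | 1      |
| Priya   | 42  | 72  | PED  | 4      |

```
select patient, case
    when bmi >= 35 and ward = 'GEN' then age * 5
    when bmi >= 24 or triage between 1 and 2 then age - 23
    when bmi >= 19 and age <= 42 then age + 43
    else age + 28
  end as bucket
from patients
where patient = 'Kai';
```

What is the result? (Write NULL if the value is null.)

patient = Kai: bmi=19, age=89, ward=ICU, triage=2.
bmi >= 35 and ward = 'GEN' → false
bmi >= 24 or triage between 1 and 2 → true → 66

66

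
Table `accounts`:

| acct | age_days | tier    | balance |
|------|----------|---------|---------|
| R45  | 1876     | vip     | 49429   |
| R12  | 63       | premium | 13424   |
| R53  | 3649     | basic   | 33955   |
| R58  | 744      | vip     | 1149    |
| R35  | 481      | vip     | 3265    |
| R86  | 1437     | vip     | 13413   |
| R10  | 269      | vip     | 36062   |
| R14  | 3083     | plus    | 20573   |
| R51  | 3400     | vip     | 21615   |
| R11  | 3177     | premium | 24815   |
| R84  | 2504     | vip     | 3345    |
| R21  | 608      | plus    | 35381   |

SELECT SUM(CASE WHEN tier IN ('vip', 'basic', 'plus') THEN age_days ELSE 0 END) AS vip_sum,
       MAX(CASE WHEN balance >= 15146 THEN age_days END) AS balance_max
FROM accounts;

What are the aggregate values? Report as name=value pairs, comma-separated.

[vip_sum: tier IN ('vip', 'basic', 'plus')]
acct=R45: ✓ → 1876
acct=R12: ✗
acct=R53: ✓ → 3649
acct=R58: ✓ → 744
acct=R35: ✓ → 481
acct=R86: ✓ → 1437
acct=R10: ✓ → 269
acct=R14: ✓ → 3083
acct=R51: ✓ → 3400
acct=R11: ✗
acct=R84: ✓ → 2504
acct=R21: ✓ → 608
vip_sum = 1876 + 3649 + 744 + 481 + 1437 + 269 + 3083 + 3400 + 2504 + 608 = 18051
—
[balance_max: balance >= 15146]
acct=R45: ✓ → 1876
acct=R12: ✗
acct=R53: ✓ → 3649
acct=R58: ✗
acct=R35: ✗
acct=R86: ✗
acct=R10: ✓ → 269
acct=R14: ✓ → 3083
acct=R51: ✓ → 3400
acct=R11: ✓ → 3177
acct=R84: ✗
acct=R21: ✓ → 608
balance_max = MAX(1876, 3649, 269, 3083, 3400, 3177, 608) = 3649

vip_sum=18051, balance_max=3649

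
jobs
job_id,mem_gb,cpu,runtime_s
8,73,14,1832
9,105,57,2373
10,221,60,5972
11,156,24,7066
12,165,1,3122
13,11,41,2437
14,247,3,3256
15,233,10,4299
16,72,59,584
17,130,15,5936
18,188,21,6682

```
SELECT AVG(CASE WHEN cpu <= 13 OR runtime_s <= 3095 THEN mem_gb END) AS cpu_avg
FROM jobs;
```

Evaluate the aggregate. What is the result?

129.4285714286

job_id=8: ✓ → 73
job_id=9: ✓ → 105
job_id=10: ✗
job_id=11: ✗
job_id=12: ✓ → 165
job_id=13: ✓ → 11
job_id=14: ✓ → 247
job_id=15: ✓ → 233
job_id=16: ✓ → 72
job_id=17: ✗
job_id=18: ✗
cpu_avg = (73 + 105 + 165 + 11 + 247 + 233 + 72) / 7 = 129.4285714286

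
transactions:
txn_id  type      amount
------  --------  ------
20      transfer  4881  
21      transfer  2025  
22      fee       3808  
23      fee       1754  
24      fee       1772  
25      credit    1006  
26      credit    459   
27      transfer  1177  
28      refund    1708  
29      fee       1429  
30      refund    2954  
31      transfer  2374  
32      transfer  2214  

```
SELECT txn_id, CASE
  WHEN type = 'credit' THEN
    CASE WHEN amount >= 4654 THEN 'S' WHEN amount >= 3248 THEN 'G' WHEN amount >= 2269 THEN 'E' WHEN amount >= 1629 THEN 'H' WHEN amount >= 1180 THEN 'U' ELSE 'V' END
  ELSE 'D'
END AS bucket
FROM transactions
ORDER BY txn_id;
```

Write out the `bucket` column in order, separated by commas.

txn_id=20: type='transfer' → outer ELSE → D
txn_id=21: type='transfer' → outer ELSE → D
txn_id=22: type='fee' → outer ELSE → D
txn_id=23: type='fee' → outer ELSE → D
txn_id=24: type='fee' → outer ELSE → D
txn_id=25: type='credit' → inner[ELSE] → V
txn_id=26: type='credit' → inner[ELSE] → V
txn_id=27: type='transfer' → outer ELSE → D
txn_id=28: type='refund' → outer ELSE → D
txn_id=29: type='fee' → outer ELSE → D
txn_id=30: type='refund' → outer ELSE → D
txn_id=31: type='transfer' → outer ELSE → D
txn_id=32: type='transfer' → outer ELSE → D

D, D, D, D, D, V, V, D, D, D, D, D, D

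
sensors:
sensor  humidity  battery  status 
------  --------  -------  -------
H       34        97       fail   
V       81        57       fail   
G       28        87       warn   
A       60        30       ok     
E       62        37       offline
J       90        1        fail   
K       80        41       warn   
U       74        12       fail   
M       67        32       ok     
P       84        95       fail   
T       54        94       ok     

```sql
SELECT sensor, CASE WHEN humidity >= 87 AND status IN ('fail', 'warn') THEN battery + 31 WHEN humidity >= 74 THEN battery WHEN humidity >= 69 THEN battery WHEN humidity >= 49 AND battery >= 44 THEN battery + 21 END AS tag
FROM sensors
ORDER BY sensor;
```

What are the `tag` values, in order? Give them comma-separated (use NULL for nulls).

sensor=A: (no match → NULL) → NULL
sensor=E: (no match → NULL) → NULL
sensor=G: (no match → NULL) → NULL
sensor=H: (no match → NULL) → NULL
sensor=J: humidity >= 87 AND status IN ('fail', 'warn') → 32
sensor=K: humidity >= 74 → 41
sensor=M: (no match → NULL) → NULL
sensor=P: humidity >= 74 → 95
sensor=T: humidity >= 49 AND battery >= 44 → 115
sensor=U: humidity >= 74 → 12
sensor=V: humidity >= 74 → 57

NULL, NULL, NULL, NULL, 32, 41, NULL, 95, 115, 12, 57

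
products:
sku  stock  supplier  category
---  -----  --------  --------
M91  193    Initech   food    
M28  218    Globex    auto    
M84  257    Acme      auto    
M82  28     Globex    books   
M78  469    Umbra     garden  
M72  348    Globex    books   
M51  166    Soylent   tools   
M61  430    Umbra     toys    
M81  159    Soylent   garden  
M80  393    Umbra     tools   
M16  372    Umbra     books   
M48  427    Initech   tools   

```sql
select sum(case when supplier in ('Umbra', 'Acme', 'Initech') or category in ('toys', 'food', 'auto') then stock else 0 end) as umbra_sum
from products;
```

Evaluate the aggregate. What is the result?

sku=M91: ✓ → 193
sku=M28: ✓ → 218
sku=M84: ✓ → 257
sku=M82: ✗
sku=M78: ✓ → 469
sku=M72: ✗
sku=M51: ✗
sku=M61: ✓ → 430
sku=M81: ✗
sku=M80: ✓ → 393
sku=M16: ✓ → 372
sku=M48: ✓ → 427
umbra_sum = 193 + 218 + 257 + 469 + 430 + 393 + 372 + 427 = 2759

2759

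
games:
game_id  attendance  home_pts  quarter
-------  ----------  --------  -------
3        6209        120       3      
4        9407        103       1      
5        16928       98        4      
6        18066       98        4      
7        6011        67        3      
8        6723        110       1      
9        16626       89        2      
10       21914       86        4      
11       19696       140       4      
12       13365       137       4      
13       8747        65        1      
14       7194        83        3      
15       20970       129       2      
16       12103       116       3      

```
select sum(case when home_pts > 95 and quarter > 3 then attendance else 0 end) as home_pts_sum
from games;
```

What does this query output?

68055

game_id=3: ✗
game_id=4: ✗
game_id=5: ✓ → 16928
game_id=6: ✓ → 18066
game_id=7: ✗
game_id=8: ✗
game_id=9: ✗
game_id=10: ✗
game_id=11: ✓ → 19696
game_id=12: ✓ → 13365
game_id=13: ✗
game_id=14: ✗
game_id=15: ✗
game_id=16: ✗
home_pts_sum = 16928 + 18066 + 19696 + 13365 = 68055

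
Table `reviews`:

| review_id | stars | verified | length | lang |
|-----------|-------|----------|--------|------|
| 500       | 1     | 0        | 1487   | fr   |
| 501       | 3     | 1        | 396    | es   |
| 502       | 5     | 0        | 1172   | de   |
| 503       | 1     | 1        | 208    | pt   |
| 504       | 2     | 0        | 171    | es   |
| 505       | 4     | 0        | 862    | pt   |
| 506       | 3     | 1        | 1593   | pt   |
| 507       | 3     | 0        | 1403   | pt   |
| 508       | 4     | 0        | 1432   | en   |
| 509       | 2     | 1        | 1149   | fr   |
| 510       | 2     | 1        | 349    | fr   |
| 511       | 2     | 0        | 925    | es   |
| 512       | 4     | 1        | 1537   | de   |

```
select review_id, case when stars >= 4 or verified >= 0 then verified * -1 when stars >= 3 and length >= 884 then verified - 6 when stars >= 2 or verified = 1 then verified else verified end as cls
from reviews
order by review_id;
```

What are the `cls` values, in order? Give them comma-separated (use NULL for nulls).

0, -1, 0, -1, 0, 0, -1, 0, 0, -1, -1, 0, -1

review_id=500: stars >= 4 or verified >= 0 → 0
review_id=501: stars >= 4 or verified >= 0 → -1
review_id=502: stars >= 4 or verified >= 0 → 0
review_id=503: stars >= 4 or verified >= 0 → -1
review_id=504: stars >= 4 or verified >= 0 → 0
review_id=505: stars >= 4 or verified >= 0 → 0
review_id=506: stars >= 4 or verified >= 0 → -1
review_id=507: stars >= 4 or verified >= 0 → 0
review_id=508: stars >= 4 or verified >= 0 → 0
review_id=509: stars >= 4 or verified >= 0 → -1
review_id=510: stars >= 4 or verified >= 0 → -1
review_id=511: stars >= 4 or verified >= 0 → 0
review_id=512: stars >= 4 or verified >= 0 → -1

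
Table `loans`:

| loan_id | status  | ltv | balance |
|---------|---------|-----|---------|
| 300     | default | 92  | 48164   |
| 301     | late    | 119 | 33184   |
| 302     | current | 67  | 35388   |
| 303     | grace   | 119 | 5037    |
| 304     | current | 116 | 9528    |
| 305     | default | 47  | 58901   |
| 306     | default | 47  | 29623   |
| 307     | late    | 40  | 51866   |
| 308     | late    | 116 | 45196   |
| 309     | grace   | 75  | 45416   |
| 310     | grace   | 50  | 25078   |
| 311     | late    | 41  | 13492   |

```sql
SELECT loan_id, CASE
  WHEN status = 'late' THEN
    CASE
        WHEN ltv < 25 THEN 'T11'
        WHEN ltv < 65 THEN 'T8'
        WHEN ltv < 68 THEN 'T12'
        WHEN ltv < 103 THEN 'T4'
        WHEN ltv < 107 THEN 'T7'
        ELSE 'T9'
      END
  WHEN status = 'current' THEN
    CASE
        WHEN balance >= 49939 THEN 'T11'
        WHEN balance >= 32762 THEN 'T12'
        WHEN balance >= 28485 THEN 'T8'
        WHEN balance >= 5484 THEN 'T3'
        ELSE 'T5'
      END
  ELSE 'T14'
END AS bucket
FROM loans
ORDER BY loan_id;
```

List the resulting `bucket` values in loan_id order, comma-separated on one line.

loan_id=300: status='default' → outer ELSE → T14
loan_id=301: status='late' → inner[ELSE] → T9
loan_id=302: status='current' → inner[balance >= 32762] → T12
loan_id=303: status='grace' → outer ELSE → T14
loan_id=304: status='current' → inner[balance >= 5484] → T3
loan_id=305: status='default' → outer ELSE → T14
loan_id=306: status='default' → outer ELSE → T14
loan_id=307: status='late' → inner[ltv < 65] → T8
loan_id=308: status='late' → inner[ELSE] → T9
loan_id=309: status='grace' → outer ELSE → T14
loan_id=310: status='grace' → outer ELSE → T14
loan_id=311: status='late' → inner[ltv < 65] → T8

T14, T9, T12, T14, T3, T14, T14, T8, T9, T14, T14, T8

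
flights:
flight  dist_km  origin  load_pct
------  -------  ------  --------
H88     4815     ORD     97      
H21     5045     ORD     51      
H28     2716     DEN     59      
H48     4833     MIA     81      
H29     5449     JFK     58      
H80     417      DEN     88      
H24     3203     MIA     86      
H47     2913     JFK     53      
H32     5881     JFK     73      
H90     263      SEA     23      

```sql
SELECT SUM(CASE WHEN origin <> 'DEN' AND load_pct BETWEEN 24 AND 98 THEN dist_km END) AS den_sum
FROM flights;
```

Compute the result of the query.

flight=H88: ✓ → 4815
flight=H21: ✓ → 5045
flight=H28: ✗
flight=H48: ✓ → 4833
flight=H29: ✓ → 5449
flight=H80: ✗
flight=H24: ✓ → 3203
flight=H47: ✓ → 2913
flight=H32: ✓ → 5881
flight=H90: ✗
den_sum = 4815 + 5045 + 4833 + 5449 + 3203 + 2913 + 5881 = 32139

32139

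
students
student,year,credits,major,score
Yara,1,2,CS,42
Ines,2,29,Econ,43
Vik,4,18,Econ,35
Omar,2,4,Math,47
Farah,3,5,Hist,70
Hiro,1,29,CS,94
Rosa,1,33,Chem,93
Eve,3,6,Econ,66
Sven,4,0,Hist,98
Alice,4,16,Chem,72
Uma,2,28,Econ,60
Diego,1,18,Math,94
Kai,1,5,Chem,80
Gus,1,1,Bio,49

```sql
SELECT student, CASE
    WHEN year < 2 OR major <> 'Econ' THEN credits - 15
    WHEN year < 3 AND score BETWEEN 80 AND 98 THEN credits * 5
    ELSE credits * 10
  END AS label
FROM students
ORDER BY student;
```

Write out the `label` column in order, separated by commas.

student=Alice: year < 2 OR major <> 'Econ' → 1
student=Diego: year < 2 OR major <> 'Econ' → 3
student=Eve: ELSE → 60
student=Farah: year < 2 OR major <> 'Econ' → -10
student=Gus: year < 2 OR major <> 'Econ' → -14
student=Hiro: year < 2 OR major <> 'Econ' → 14
student=Ines: ELSE → 290
student=Kai: year < 2 OR major <> 'Econ' → -10
student=Omar: year < 2 OR major <> 'Econ' → -11
student=Rosa: year < 2 OR major <> 'Econ' → 18
student=Sven: year < 2 OR major <> 'Econ' → -15
student=Uma: ELSE → 280
student=Vik: ELSE → 180
student=Yara: year < 2 OR major <> 'Econ' → -13

1, 3, 60, -10, -14, 14, 290, -10, -11, 18, -15, 280, 180, -13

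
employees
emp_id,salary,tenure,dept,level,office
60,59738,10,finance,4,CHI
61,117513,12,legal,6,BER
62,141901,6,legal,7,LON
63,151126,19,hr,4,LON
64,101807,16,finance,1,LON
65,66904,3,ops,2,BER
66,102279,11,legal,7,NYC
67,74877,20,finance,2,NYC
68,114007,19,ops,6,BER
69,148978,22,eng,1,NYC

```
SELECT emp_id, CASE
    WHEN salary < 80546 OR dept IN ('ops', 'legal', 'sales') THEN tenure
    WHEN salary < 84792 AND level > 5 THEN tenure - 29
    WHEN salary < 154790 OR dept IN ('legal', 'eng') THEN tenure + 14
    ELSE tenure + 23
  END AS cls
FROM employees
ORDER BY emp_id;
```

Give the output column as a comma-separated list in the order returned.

10, 12, 6, 33, 30, 3, 11, 20, 19, 36

emp_id=60: salary < 80546 OR dept IN ('ops', 'legal', 'sales') → 10
emp_id=61: salary < 80546 OR dept IN ('ops', 'legal', 'sales') → 12
emp_id=62: salary < 80546 OR dept IN ('ops', 'legal', 'sales') → 6
emp_id=63: salary < 154790 OR dept IN ('legal', 'eng') → 33
emp_id=64: salary < 154790 OR dept IN ('legal', 'eng') → 30
emp_id=65: salary < 80546 OR dept IN ('ops', 'legal', 'sales') → 3
emp_id=66: salary < 80546 OR dept IN ('ops', 'legal', 'sales') → 11
emp_id=67: salary < 80546 OR dept IN ('ops', 'legal', 'sales') → 20
emp_id=68: salary < 80546 OR dept IN ('ops', 'legal', 'sales') → 19
emp_id=69: salary < 154790 OR dept IN ('legal', 'eng') → 36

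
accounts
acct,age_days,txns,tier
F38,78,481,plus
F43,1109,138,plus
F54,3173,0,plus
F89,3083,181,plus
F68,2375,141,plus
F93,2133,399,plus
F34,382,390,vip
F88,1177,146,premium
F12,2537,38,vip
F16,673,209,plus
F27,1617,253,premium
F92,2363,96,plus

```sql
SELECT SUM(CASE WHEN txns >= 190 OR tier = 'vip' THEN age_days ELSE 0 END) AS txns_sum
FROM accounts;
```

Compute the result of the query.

7420

acct=F38: ✓ → 78
acct=F43: ✗
acct=F54: ✗
acct=F89: ✗
acct=F68: ✗
acct=F93: ✓ → 2133
acct=F34: ✓ → 382
acct=F88: ✗
acct=F12: ✓ → 2537
acct=F16: ✓ → 673
acct=F27: ✓ → 1617
acct=F92: ✗
txns_sum = 78 + 2133 + 382 + 2537 + 673 + 1617 = 7420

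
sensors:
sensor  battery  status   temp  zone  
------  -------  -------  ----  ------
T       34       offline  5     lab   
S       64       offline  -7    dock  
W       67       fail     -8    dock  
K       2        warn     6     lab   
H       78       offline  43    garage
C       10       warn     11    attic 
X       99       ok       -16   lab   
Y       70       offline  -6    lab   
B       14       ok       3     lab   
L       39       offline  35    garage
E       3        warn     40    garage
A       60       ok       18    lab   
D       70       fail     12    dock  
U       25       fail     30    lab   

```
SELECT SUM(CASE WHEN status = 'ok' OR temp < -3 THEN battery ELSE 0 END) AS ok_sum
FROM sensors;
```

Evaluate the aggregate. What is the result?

374

sensor=T: ✗
sensor=S: ✓ → 64
sensor=W: ✓ → 67
sensor=K: ✗
sensor=H: ✗
sensor=C: ✗
sensor=X: ✓ → 99
sensor=Y: ✓ → 70
sensor=B: ✓ → 14
sensor=L: ✗
sensor=E: ✗
sensor=A: ✓ → 60
sensor=D: ✗
sensor=U: ✗
ok_sum = 64 + 67 + 99 + 70 + 14 + 60 = 374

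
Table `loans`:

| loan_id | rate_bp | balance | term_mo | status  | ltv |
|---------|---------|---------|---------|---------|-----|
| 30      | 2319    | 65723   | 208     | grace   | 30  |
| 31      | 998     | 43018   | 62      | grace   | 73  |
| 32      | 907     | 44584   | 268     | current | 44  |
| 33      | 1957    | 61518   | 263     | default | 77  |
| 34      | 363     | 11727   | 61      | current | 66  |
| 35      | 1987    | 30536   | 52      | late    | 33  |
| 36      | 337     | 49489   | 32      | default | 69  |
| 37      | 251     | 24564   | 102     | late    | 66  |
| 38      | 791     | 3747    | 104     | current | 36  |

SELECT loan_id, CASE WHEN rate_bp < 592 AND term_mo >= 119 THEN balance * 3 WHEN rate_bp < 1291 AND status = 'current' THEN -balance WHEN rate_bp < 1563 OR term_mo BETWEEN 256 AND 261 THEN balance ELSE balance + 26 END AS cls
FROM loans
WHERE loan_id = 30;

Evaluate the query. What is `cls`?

65749

loan_id = 30: rate_bp=2319, balance=65723, term_mo=208, status=grace, ltv=30.
rate_bp < 592 AND term_mo >= 119 → false
rate_bp < 1291 AND status = 'current' → false
rate_bp < 1563 OR term_mo BETWEEN 256 AND 261 → false
No prior WHEN matched → ELSE → 65749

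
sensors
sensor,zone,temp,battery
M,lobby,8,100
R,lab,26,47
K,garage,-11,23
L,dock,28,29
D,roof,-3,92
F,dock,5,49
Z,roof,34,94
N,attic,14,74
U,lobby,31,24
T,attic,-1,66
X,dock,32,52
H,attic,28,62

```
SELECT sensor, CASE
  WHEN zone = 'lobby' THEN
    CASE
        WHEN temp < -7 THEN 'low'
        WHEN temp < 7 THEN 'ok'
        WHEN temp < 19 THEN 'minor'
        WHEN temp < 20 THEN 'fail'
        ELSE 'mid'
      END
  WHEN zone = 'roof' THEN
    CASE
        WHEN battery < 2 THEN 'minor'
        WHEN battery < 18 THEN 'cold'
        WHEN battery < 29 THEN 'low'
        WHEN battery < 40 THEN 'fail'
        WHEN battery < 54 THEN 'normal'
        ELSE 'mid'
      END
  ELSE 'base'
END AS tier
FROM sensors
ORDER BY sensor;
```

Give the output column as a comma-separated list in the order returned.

sensor=D: zone='roof' → inner[ELSE] → mid
sensor=F: zone='dock' → outer ELSE → base
sensor=H: zone='attic' → outer ELSE → base
sensor=K: zone='garage' → outer ELSE → base
sensor=L: zone='dock' → outer ELSE → base
sensor=M: zone='lobby' → inner[temp < 19] → minor
sensor=N: zone='attic' → outer ELSE → base
sensor=R: zone='lab' → outer ELSE → base
sensor=T: zone='attic' → outer ELSE → base
sensor=U: zone='lobby' → inner[ELSE] → mid
sensor=X: zone='dock' → outer ELSE → base
sensor=Z: zone='roof' → inner[ELSE] → mid

mid, base, base, base, base, minor, base, base, base, mid, base, mid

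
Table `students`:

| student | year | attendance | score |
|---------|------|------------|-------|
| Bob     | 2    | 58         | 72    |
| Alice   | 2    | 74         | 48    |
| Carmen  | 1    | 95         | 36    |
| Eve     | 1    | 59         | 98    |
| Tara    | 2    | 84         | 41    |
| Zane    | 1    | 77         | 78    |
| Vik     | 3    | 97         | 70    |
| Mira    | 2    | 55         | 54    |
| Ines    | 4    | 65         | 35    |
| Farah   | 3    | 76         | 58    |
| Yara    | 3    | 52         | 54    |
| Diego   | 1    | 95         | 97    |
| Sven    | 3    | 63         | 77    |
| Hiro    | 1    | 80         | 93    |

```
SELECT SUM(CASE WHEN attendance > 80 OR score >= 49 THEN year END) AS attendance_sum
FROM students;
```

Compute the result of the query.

student=Bob: ✓ → 2
student=Alice: ✗
student=Carmen: ✓ → 1
student=Eve: ✓ → 1
student=Tara: ✓ → 2
student=Zane: ✓ → 1
student=Vik: ✓ → 3
student=Mira: ✓ → 2
student=Ines: ✗
student=Farah: ✓ → 3
student=Yara: ✓ → 3
student=Diego: ✓ → 1
student=Sven: ✓ → 3
student=Hiro: ✓ → 1
attendance_sum = 2 + 1 + 1 + 2 + 1 + 3 + 2 + 3 + 3 + 1 + 3 + 1 = 23

23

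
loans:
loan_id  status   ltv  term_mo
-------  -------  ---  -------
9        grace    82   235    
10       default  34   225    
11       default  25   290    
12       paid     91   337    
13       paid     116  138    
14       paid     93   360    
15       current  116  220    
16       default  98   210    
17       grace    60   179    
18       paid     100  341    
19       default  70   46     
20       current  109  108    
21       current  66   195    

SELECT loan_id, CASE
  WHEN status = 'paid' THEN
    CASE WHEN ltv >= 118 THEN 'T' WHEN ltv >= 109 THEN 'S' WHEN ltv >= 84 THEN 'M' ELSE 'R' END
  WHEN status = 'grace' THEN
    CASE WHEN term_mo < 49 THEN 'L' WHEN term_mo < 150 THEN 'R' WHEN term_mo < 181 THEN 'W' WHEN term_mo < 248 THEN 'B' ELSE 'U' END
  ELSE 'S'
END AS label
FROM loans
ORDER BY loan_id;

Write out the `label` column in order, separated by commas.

loan_id=9: status='grace' → inner[term_mo < 248] → B
loan_id=10: status='default' → outer ELSE → S
loan_id=11: status='default' → outer ELSE → S
loan_id=12: status='paid' → inner[ltv >= 84] → M
loan_id=13: status='paid' → inner[ltv >= 109] → S
loan_id=14: status='paid' → inner[ltv >= 84] → M
loan_id=15: status='current' → outer ELSE → S
loan_id=16: status='default' → outer ELSE → S
loan_id=17: status='grace' → inner[term_mo < 181] → W
loan_id=18: status='paid' → inner[ltv >= 84] → M
loan_id=19: status='default' → outer ELSE → S
loan_id=20: status='current' → outer ELSE → S
loan_id=21: status='current' → outer ELSE → S

B, S, S, M, S, M, S, S, W, M, S, S, S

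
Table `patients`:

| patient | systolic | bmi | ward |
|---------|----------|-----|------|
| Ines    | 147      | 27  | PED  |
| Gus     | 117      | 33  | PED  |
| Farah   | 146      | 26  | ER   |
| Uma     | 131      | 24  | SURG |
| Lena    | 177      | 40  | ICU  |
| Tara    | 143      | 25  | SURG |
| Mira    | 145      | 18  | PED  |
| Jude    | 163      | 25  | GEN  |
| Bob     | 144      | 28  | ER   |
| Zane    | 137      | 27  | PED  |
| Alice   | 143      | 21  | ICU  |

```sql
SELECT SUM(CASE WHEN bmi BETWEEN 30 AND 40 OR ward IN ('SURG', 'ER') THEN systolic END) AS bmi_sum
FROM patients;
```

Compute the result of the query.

patient=Ines: ✗
patient=Gus: ✓ → 117
patient=Farah: ✓ → 146
patient=Uma: ✓ → 131
patient=Lena: ✓ → 177
patient=Tara: ✓ → 143
patient=Mira: ✗
patient=Jude: ✗
patient=Bob: ✓ → 144
patient=Zane: ✗
patient=Alice: ✗
bmi_sum = 117 + 146 + 131 + 177 + 143 + 144 = 858

858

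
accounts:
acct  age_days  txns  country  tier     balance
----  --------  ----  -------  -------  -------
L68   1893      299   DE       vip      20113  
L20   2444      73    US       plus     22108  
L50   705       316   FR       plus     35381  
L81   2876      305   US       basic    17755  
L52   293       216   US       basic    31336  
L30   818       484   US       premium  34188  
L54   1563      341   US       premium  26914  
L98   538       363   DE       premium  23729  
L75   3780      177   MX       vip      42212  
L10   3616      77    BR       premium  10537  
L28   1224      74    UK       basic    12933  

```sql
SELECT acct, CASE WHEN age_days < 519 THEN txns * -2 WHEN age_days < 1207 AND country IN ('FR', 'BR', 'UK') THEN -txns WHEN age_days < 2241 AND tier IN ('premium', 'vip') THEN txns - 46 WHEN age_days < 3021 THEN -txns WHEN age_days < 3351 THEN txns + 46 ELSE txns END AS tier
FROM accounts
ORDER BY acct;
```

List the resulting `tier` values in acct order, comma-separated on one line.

77, -73, -74, 438, -316, -432, 295, 253, 177, -305, 317

acct=L10: ELSE → 77
acct=L20: age_days < 3021 → -73
acct=L28: age_days < 3021 → -74
acct=L30: age_days < 2241 AND tier IN ('premium', 'vip') → 438
acct=L50: age_days < 1207 AND country IN ('FR', 'BR', 'UK') → -316
acct=L52: age_days < 519 → -432
acct=L54: age_days < 2241 AND tier IN ('premium', 'vip') → 295
acct=L68: age_days < 2241 AND tier IN ('premium', 'vip') → 253
acct=L75: ELSE → 177
acct=L81: age_days < 3021 → -305
acct=L98: age_days < 2241 AND tier IN ('premium', 'vip') → 317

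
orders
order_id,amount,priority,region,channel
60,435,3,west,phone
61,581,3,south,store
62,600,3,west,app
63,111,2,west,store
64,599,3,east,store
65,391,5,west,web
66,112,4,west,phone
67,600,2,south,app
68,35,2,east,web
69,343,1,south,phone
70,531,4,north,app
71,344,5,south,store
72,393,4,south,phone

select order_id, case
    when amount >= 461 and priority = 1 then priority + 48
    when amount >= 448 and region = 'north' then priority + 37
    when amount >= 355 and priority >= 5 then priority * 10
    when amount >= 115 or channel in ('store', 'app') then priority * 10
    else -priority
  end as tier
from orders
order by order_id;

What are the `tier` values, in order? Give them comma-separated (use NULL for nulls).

30, 30, 30, 20, 30, 50, -4, 20, -2, 10, 41, 50, 40

order_id=60: amount >= 115 or channel in ('store', 'app') → 30
order_id=61: amount >= 115 or channel in ('store', 'app') → 30
order_id=62: amount >= 115 or channel in ('store', 'app') → 30
order_id=63: amount >= 115 or channel in ('store', 'app') → 20
order_id=64: amount >= 115 or channel in ('store', 'app') → 30
order_id=65: amount >= 355 and priority >= 5 → 50
order_id=66: ELSE → -4
order_id=67: amount >= 115 or channel in ('store', 'app') → 20
order_id=68: ELSE → -2
order_id=69: amount >= 115 or channel in ('store', 'app') → 10
order_id=70: amount >= 448 and region = 'north' → 41
order_id=71: amount >= 115 or channel in ('store', 'app') → 50
order_id=72: amount >= 115 or channel in ('store', 'app') → 40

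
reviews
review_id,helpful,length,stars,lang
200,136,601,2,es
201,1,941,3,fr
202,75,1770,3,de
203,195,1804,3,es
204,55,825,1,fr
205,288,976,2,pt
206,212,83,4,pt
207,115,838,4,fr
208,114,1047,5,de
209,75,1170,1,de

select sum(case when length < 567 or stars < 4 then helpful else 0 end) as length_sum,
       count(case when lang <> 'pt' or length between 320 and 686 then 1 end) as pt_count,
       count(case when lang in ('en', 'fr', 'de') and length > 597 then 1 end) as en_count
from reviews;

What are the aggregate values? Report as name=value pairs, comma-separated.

[length_sum: length < 567 or stars < 4]
review_id=200: ✓ → 136
review_id=201: ✓ → 1
review_id=202: ✓ → 75
review_id=203: ✓ → 195
review_id=204: ✓ → 55
review_id=205: ✓ → 288
review_id=206: ✓ → 212
review_id=207: ✗
review_id=208: ✗
review_id=209: ✓ → 75
length_sum = 136 + 1 + 75 + 195 + 55 + 288 + 212 + 75 = 1037
—
[pt_count: lang <> 'pt' or length between 320 and 686]
review_id=200: ✓ → 1
review_id=201: ✓ → 1
review_id=202: ✓ → 1
review_id=203: ✓ → 1
review_id=204: ✓ → 1
review_id=205: ✗
review_id=206: ✗
review_id=207: ✓ → 1
review_id=208: ✓ → 1
review_id=209: ✓ → 1
pt_count = COUNT(1, 1, 1, 1, 1, 1, 1, 1) = 8
—
[en_count: lang in ('en', 'fr', 'de') and length > 597]
review_id=200: ✗
review_id=201: ✓ → 1
review_id=202: ✓ → 1
review_id=203: ✗
review_id=204: ✓ → 1
review_id=205: ✗
review_id=206: ✗
review_id=207: ✓ → 1
review_id=208: ✓ → 1
review_id=209: ✓ → 1
en_count = COUNT(1, 1, 1, 1, 1, 1) = 6

length_sum=1037, pt_count=8, en_count=6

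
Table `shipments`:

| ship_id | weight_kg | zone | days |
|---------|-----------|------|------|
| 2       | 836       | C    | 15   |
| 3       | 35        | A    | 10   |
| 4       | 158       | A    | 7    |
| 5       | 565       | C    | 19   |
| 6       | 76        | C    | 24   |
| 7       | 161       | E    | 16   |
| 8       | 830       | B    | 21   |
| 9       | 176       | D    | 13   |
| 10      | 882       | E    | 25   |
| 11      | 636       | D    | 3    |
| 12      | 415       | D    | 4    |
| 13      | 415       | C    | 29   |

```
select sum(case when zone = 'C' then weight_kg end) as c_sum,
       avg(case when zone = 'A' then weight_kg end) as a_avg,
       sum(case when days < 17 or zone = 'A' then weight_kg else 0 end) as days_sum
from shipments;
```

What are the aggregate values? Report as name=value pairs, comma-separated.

[c_sum: zone = 'C']
ship_id=2: ✓ → 836
ship_id=3: ✗
ship_id=4: ✗
ship_id=5: ✓ → 565
ship_id=6: ✓ → 76
ship_id=7: ✗
ship_id=8: ✗
ship_id=9: ✗
ship_id=10: ✗
ship_id=11: ✗
ship_id=12: ✗
ship_id=13: ✓ → 415
c_sum = 836 + 565 + 76 + 415 = 1892
—
[a_avg: zone = 'A']
ship_id=2: ✗
ship_id=3: ✓ → 35
ship_id=4: ✓ → 158
ship_id=5: ✗
ship_id=6: ✗
ship_id=7: ✗
ship_id=8: ✗
ship_id=9: ✗
ship_id=10: ✗
ship_id=11: ✗
ship_id=12: ✗
ship_id=13: ✗
a_avg = (35 + 158) / 2 = 96.5
—
[days_sum: days < 17 or zone = 'A']
ship_id=2: ✓ → 836
ship_id=3: ✓ → 35
ship_id=4: ✓ → 158
ship_id=5: ✗
ship_id=6: ✗
ship_id=7: ✓ → 161
ship_id=8: ✗
ship_id=9: ✓ → 176
ship_id=10: ✗
ship_id=11: ✓ → 636
ship_id=12: ✓ → 415
ship_id=13: ✗
days_sum = 836 + 35 + 158 + 161 + 176 + 636 + 415 = 2417

c_sum=1892, a_avg=96.5, days_sum=2417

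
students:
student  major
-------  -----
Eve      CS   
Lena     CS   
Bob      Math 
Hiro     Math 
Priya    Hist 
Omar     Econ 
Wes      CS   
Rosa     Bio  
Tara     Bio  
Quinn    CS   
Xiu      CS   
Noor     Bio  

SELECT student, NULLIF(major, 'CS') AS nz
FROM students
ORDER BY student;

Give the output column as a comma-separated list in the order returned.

student=Bob: major=Math vs CS: differ → Math
student=Eve: major=CS vs CS: equal → NULL
student=Hiro: major=Math vs CS: differ → Math
student=Lena: major=CS vs CS: equal → NULL
student=Noor: major=Bio vs CS: differ → Bio
student=Omar: major=Econ vs CS: differ → Econ
student=Priya: major=Hist vs CS: differ → Hist
student=Quinn: major=CS vs CS: equal → NULL
student=Rosa: major=Bio vs CS: differ → Bio
student=Tara: major=Bio vs CS: differ → Bio
student=Wes: major=CS vs CS: equal → NULL
student=Xiu: major=CS vs CS: equal → NULL

Math, NULL, Math, NULL, Bio, Econ, Hist, NULL, Bio, Bio, NULL, NULL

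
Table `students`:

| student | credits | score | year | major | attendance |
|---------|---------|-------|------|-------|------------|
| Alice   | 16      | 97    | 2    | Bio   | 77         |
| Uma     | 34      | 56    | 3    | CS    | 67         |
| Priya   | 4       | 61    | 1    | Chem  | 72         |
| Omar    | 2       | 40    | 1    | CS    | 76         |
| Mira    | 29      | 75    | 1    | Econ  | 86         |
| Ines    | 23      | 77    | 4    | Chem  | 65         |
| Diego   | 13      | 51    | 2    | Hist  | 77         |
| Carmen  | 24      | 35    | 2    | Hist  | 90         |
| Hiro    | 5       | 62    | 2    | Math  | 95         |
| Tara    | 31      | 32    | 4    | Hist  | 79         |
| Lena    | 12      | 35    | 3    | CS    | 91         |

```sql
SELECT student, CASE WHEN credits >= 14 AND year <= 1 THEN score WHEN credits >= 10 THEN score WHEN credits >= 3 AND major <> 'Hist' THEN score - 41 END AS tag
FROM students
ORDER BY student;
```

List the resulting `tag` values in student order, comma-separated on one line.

97, 35, 51, 21, 77, 35, 75, NULL, 20, 32, 56

student=Alice: credits >= 10 → 97
student=Carmen: credits >= 10 → 35
student=Diego: credits >= 10 → 51
student=Hiro: credits >= 3 AND major <> 'Hist' → 21
student=Ines: credits >= 10 → 77
student=Lena: credits >= 10 → 35
student=Mira: credits >= 14 AND year <= 1 → 75
student=Omar: (no match → NULL) → NULL
student=Priya: credits >= 3 AND major <> 'Hist' → 20
student=Tara: credits >= 10 → 32
student=Uma: credits >= 10 → 56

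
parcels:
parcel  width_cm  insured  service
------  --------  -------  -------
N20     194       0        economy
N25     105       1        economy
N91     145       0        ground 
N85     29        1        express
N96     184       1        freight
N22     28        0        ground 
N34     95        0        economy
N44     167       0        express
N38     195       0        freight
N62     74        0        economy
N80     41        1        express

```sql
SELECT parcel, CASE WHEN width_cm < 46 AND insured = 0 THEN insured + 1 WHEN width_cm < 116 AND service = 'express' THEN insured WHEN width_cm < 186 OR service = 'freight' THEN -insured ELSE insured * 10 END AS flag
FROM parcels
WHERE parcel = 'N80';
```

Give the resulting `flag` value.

parcel = N80: width_cm=41, insured=1, service=express.
width_cm < 46 AND insured = 0 → false
width_cm < 116 AND service = 'express' → true → 1

1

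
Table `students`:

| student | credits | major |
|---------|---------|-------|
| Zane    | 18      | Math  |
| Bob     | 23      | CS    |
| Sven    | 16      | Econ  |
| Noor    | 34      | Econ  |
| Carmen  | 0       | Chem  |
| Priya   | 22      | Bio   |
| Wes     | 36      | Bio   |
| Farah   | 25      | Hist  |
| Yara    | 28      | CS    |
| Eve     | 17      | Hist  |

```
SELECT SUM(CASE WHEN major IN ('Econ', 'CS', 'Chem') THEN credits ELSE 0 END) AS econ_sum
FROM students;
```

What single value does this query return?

101

student=Zane: ✗
student=Bob: ✓ → 23
student=Sven: ✓ → 16
student=Noor: ✓ → 34
student=Carmen: ✓ → 0
student=Priya: ✗
student=Wes: ✗
student=Farah: ✗
student=Yara: ✓ → 28
student=Eve: ✗
econ_sum = 23 + 16 + 34 + 28 = 101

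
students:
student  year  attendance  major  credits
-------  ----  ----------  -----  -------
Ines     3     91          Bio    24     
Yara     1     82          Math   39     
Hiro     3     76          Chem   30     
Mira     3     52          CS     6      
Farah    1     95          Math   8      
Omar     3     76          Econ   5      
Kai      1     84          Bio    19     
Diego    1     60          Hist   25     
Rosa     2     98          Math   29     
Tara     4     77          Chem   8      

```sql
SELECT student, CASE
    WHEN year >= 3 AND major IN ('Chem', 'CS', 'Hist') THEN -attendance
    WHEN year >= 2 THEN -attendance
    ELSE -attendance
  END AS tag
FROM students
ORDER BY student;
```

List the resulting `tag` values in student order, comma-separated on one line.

-60, -95, -76, -91, -84, -52, -76, -98, -77, -82

student=Diego: ELSE → -60
student=Farah: ELSE → -95
student=Hiro: year >= 3 AND major IN ('Chem', 'CS', 'Hist') → -76
student=Ines: year >= 2 → -91
student=Kai: ELSE → -84
student=Mira: year >= 3 AND major IN ('Chem', 'CS', 'Hist') → -52
student=Omar: year >= 2 → -76
student=Rosa: year >= 2 → -98
student=Tara: year >= 3 AND major IN ('Chem', 'CS', 'Hist') → -77
student=Yara: ELSE → -82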